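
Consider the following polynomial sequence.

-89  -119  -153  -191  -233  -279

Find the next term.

Δ: -30 , -34 , -38 , -42 , -46
Δ²: -4 , -4 , -4 , -4
Second differences constant at -4.
-46 − 4 = -50;  -279 − 50 = -329

-329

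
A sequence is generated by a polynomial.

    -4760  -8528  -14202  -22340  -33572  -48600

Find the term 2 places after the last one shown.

-93212

D1: -3768 , -5674 , -8138 , -11232 , -15028
D2: -1906 , -2464 , -3094 , -3796
D3: -558 , -630 , -702
D4: -72 , -72
Constant fourth difference = -72, so extend:
-702 − 72 = -774;  -3796 − 774 = -4570;  -15028 − 4570 = -19598;  -48600 − 19598 = -68198
-774 − 72 = -846;  -4570 − 846 = -5416;  -19598 − 5416 = -25014;  -68198 − 25014 = -93212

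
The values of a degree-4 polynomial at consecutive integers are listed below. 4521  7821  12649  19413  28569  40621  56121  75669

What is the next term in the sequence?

99913

3300  4828  6764  9156  12052  15500  19548
1528  1936  2392  2896  3448  4048
408  456  504  552  600
48  48  48  48
Fourth differences constant at 48.
600 + 48 = 648;  4048 + 648 = 4696;  19548 + 4696 = 24244;  75669 + 24244 = 99913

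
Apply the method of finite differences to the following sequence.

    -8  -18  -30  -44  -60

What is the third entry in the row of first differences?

-14

Δ: -10, -12, -14, -16
Δ²: -2, -2, -2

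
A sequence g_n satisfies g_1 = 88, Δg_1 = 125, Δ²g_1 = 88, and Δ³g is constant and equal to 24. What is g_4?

Build the table forward from the leading diagonal:
Third differences: 24, 24, 24, 24
Second differences: 88, 112, 136, 160
First differences: 125, 213, 325, 461
g: 88, 213, 426, 751

751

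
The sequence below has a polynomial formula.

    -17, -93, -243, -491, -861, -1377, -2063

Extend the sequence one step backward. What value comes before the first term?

9

First differences: -76, -150, -248, -370, -516, -686
Second differences: -74, -98, -122, -146, -170
Third differences: -24, -24, -24, -24
The third differences are constant at -24.
Work back: -74 + 24 = -50;  -76 + 50 = -26;  -17 + 26 = 9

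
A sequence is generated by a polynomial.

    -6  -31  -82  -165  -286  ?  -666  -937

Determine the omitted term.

-451

Using the first 5 terms:
D1: -25, -51, -83, -121
D2: -26, -32, -38
D3: -6, -6
Constant third difference = -6.
Extend forward: -38 − 6 = -44;  -121 − 44 = -165;  -286 − 165 = -451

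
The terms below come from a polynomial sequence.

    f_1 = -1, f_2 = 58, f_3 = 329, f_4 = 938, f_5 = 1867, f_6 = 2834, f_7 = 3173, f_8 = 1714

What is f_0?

2

D1: 59  271  609  929  967  339  -1459
D2: 212  338  320  38  -628  -1798
D3: 126  -18  -282  -666  -1170
D4: -144  -264  -384  -504
D5: -120  -120  -120
The fifth differences are constant at -120.
Work back: -144 + 120 = -24;  126 + 24 = 150;  212 − 150 = 62;  59 − 62 = -3;  -1 + 3 = 2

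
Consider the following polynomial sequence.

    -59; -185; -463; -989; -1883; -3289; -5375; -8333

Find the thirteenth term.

D1: -126, -278, -526, -894, -1406, -2086, -2958
D2: -152, -248, -368, -512, -680, -872
D3: -96, -120, -144, -168, -192
D4: -24, -24, -24, -24
The fourth differences are constant (-24).
-192 − 24 = -216;  -872 − 216 = -1088;  -2958 − 1088 = -4046;  -8333 − 4046 = -12379
-216 − 24 = -240;  -1088 − 240 = -1328;  -4046 − 1328 = -5374;  -12379 − 5374 = -17753
-240 − 24 = -264;  -1328 − 264 = -1592;  -5374 − 1592 = -6966;  -17753 − 6966 = -24719
-264 − 24 = -288;  -1592 − 288 = -1880;  -6966 − 1880 = -8846;  -24719 − 8846 = -33565
-288 − 24 = -312;  -1880 − 312 = -2192;  -8846 − 2192 = -11038;  -33565 − 11038 = -44603

-44603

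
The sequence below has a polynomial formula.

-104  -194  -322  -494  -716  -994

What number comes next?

-1334

D1: -90  -128  -172  -222  -278
D2: -38  -44  -50  -56
D3: -6  -6  -6
The third differences are constant (-6).
-56 − 6 = -62;  -278 − 62 = -340;  -994 − 340 = -1334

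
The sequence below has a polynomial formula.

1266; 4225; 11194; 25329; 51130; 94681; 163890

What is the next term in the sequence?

2959  6969  14135  25801  43551  69209
4010  7166  11666  17750  25658
3156  4500  6084  7908
1344  1584  1824
240  240
The fifth differences are constant (240).
1824 + 240 = 2064;  7908 + 2064 = 9972;  25658 + 9972 = 35630;  69209 + 35630 = 104839;  163890 + 104839 = 268729

268729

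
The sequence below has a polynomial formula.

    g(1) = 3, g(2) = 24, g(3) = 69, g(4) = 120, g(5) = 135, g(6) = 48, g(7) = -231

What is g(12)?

-9336

D1: 21, 45, 51, 15, -87, -279
D2: 24, 6, -36, -102, -192
D3: -18, -42, -66, -90
D4: -24, -24, -24
Constant fourth difference = -24, so extend:
-90 − 24 = -114;  -192 − 114 = -306;  -279 − 306 = -585;  -231 − 585 = -816
-114 − 24 = -138;  -306 − 138 = -444;  -585 − 444 = -1029;  -816 − 1029 = -1845
-138 − 24 = -162;  -444 − 162 = -606;  -1029 − 606 = -1635;  -1845 − 1635 = -3480
-162 − 24 = -186;  -606 − 186 = -792;  -1635 − 792 = -2427;  -3480 − 2427 = -5907
-186 − 24 = -210;  -792 − 210 = -1002;  -2427 − 1002 = -3429;  -5907 − 3429 = -9336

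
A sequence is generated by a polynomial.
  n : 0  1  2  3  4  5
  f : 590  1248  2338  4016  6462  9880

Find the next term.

14498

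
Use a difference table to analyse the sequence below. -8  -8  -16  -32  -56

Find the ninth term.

0  -8  -16  -24
-8  -8  -8
Constant second difference = -8, so extend:
-24 − 8 = -32;  -56 − 32 = -88
-32 − 8 = -40;  -88 − 40 = -128
-40 − 8 = -48;  -128 − 48 = -176
-48 − 8 = -56;  -176 − 56 = -232

-232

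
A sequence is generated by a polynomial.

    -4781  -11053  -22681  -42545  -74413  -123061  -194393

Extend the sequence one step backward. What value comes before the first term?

-1753

Δ: -6272  -11628  -19864  -31868  -48648  -71332
Δ²: -5356  -8236  -12004  -16780  -22684
Δ³: -2880  -3768  -4776  -5904
Δ⁴: -888  -1008  -1128
Δ⁵: -120  -120
The fifth differences are constant at -120.
Work back: -888 + 120 = -768;  -2880 + 768 = -2112;  -5356 + 2112 = -3244;  -6272 + 3244 = -3028;  -4781 + 3028 = -1753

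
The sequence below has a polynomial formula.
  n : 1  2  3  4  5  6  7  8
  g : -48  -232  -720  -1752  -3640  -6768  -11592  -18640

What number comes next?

-28512

First differences: -184  -488  -1032  -1888  -3128  -4824  -7048
Second differences: -304  -544  -856  -1240  -1696  -2224
Third differences: -240  -312  -384  -456  -528
Fourth differences: -72  -72  -72  -72
The fourth differences are constant (-72).
-528 − 72 = -600;  -2224 − 600 = -2824;  -7048 − 2824 = -9872;  -18640 − 9872 = -28512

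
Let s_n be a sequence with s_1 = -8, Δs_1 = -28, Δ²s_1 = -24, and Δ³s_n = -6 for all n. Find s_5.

-288

Build the table forward from the leading diagonal:
D3: -6, -6, -6, -6, -6
D2: -24, -30, -36, -42, -48
D1: -28, -52, -82, -118, -160
s: -8, -36, -88, -170, -288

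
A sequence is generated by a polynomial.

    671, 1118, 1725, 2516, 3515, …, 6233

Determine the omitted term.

4746

Using the first 5 terms:
D1: 447  607  791  999
D2: 160  184  208
D3: 24  24
Constant third difference = 24.
Extend forward: 208 + 24 = 232;  999 + 232 = 1231;  3515 + 1231 = 4746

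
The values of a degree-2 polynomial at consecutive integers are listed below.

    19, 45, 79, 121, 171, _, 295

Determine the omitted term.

229

Using the first 5 terms:
Δ: 26  34  42  50
Δ²: 8  8  8
Constant second difference = 8.
Extend forward: 50 + 8 = 58;  171 + 58 = 229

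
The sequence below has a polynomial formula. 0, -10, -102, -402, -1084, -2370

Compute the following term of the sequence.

-4530

Δ: -10 , -92 , -300 , -682 , -1286
Δ²: -82 , -208 , -382 , -604
Δ³: -126 , -174 , -222
Δ⁴: -48 , -48
The fourth differences are constant (-48).
-222 − 48 = -270;  -604 − 270 = -874;  -1286 − 874 = -2160;  -2370 − 2160 = -4530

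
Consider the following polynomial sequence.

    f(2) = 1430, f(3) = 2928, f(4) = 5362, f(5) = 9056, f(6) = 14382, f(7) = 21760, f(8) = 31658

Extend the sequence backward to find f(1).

592

D1: 1498  2434  3694  5326  7378  9898
D2: 936  1260  1632  2052  2520
D3: 324  372  420  468
D4: 48  48  48
The fourth differences are constant at 48.
Work back: 324 − 48 = 276;  936 − 276 = 660;  1498 − 660 = 838;  1430 − 838 = 592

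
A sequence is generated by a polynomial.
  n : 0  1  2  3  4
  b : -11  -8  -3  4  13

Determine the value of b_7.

First differences: 3 , 5 , 7 , 9
Second differences: 2 , 2 , 2
Second differences constant at 2.
9 + 2 = 11;  13 + 11 = 24
11 + 2 = 13;  24 + 13 = 37
13 + 2 = 15;  37 + 15 = 52

52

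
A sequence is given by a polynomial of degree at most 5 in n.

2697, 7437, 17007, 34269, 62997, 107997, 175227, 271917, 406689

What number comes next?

4740  9570  17262  28728  45000  67230  96690  134772
4830  7692  11466  16272  22230  29460  38082
2862  3774  4806  5958  7230  8622
912  1032  1152  1272  1392
120  120  120  120
The fifth differences are constant (120).
1392 + 120 = 1512;  8622 + 1512 = 10134;  38082 + 10134 = 48216;  134772 + 48216 = 182988;  406689 + 182988 = 589677

589677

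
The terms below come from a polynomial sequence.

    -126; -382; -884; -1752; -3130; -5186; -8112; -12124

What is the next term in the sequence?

-17462

D1: -256  -502  -868  -1378  -2056  -2926  -4012
D2: -246  -366  -510  -678  -870  -1086
D3: -120  -144  -168  -192  -216
D4: -24  -24  -24  -24
The fourth differences are constant (-24).
-216 − 24 = -240;  -1086 − 240 = -1326;  -4012 − 1326 = -5338;  -12124 − 5338 = -17462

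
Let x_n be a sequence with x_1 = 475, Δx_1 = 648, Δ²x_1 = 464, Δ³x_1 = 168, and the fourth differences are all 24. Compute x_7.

Build the table forward from the leading diagonal:
Fourth differences: 24  24  24  24  24  24  24
Third differences: 168  192  216  240  264  288  312
Second differences: 464  632  824  1040  1280  1544  1832
First differences: 648  1112  1744  2568  3608  4888  6432
x: 475  1123  2235  3979  6547  10155  15043

15043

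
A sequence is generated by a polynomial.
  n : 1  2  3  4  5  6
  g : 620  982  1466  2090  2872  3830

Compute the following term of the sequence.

D1: 362, 484, 624, 782, 958
D2: 122, 140, 158, 176
D3: 18, 18, 18
Third differences constant at 18.
176 + 18 = 194;  958 + 194 = 1152;  3830 + 1152 = 4982

4982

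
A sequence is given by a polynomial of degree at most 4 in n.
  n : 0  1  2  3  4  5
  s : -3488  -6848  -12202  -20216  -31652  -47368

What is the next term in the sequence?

-68318

Δ: -3360  -5354  -8014  -11436  -15716
Δ²: -1994  -2660  -3422  -4280
Δ³: -666  -762  -858
Δ⁴: -96  -96
The fourth differences are constant (-96).
-858 − 96 = -954;  -4280 − 954 = -5234;  -15716 − 5234 = -20950;  -47368 − 20950 = -68318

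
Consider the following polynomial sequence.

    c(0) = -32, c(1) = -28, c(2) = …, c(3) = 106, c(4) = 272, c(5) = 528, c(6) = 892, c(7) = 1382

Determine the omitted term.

Using the last 5 terms:
Δ: 166, 256, 364, 490
Δ²: 90, 108, 126
Δ³: 18, 18
Constant third difference = 18.
Extend backward: 90 − 18 = 72;  166 − 72 = 94;  106 − 94 = 12

12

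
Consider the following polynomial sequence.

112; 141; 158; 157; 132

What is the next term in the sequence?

77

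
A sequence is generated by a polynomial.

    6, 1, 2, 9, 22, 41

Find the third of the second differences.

6

Δ: -5, 1, 7, 13, 19
Δ²: 6, 6, 6, 6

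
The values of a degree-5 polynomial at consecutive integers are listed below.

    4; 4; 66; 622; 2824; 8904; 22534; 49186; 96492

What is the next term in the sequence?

D1: 0  62  556  2202  6080  13630  26652  47306
D2: 62  494  1646  3878  7550  13022  20654
D3: 432  1152  2232  3672  5472  7632
D4: 720  1080  1440  1800  2160
D5: 360  360  360  360
Constant fifth difference = 360, so extend:
2160 + 360 = 2520;  7632 + 2520 = 10152;  20654 + 10152 = 30806;  47306 + 30806 = 78112;  96492 + 78112 = 174604

174604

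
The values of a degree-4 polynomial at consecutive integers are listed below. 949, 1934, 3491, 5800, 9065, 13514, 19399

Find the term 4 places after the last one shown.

63179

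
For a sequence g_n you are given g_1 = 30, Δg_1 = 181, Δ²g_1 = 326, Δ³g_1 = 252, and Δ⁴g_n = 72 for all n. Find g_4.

1803

Build the table forward from the leading diagonal:
Δ⁴: 72  72  72  72
Δ³: 252  324  396  468
Δ²: 326  578  902  1298
Δ: 181  507  1085  1987
g: 30  211  718  1803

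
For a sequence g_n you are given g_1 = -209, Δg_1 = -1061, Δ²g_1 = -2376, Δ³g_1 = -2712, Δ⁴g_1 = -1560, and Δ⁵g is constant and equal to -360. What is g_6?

Build the table forward from the leading diagonal:
Fifth differences: -360, -360, -360, -360, -360, -360
Fourth differences: -1560, -1920, -2280, -2640, -3000, -3360
Third differences: -2712, -4272, -6192, -8472, -11112, -14112
Second differences: -2376, -5088, -9360, -15552, -24024, -35136
First differences: -1061, -3437, -8525, -17885, -33437, -57461
g: -209, -1270, -4707, -13232, -31117, -64554

-64554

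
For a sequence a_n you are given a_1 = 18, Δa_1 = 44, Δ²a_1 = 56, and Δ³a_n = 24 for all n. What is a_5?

626

Build the table forward from the leading diagonal:
Δ³: 24, 24, 24, 24, 24
Δ²: 56, 80, 104, 128, 152
Δ: 44, 100, 180, 284, 412
a: 18, 62, 162, 342, 626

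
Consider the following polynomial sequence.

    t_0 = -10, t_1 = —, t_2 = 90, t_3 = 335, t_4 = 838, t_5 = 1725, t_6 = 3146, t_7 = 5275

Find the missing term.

Using the last 6 terms:
Δ: 245, 503, 887, 1421, 2129
Δ²: 258, 384, 534, 708
Δ³: 126, 150, 174
Δ⁴: 24, 24
Constant fourth difference = 24.
Extend backward: 126 − 24 = 102;  258 − 102 = 156;  245 − 156 = 89;  90 − 89 = 1

1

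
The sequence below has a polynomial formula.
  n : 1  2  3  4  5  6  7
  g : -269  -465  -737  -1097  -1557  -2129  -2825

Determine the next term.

Δ: -196  -272  -360  -460  -572  -696
Δ²: -76  -88  -100  -112  -124
Δ³: -12  -12  -12  -12
The third differences are constant (-12).
-124 − 12 = -136;  -696 − 136 = -832;  -2825 − 832 = -3657

-3657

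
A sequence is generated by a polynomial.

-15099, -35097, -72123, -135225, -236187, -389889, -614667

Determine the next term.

-932673

-19998 , -37026 , -63102 , -100962 , -153702 , -224778
-17028 , -26076 , -37860 , -52740 , -71076
-9048 , -11784 , -14880 , -18336
-2736 , -3096 , -3456
-360 , -360
Fifth differences constant at -360.
-3456 − 360 = -3816;  -18336 − 3816 = -22152;  -71076 − 22152 = -93228;  -224778 − 93228 = -318006;  -614667 − 318006 = -932673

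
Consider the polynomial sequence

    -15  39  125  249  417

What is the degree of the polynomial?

Δ: 54, 86, 124, 168
Δ²: 32, 38, 44
Δ³: 6, 6
The third differences are constant, so the polynomial has degree 3.

3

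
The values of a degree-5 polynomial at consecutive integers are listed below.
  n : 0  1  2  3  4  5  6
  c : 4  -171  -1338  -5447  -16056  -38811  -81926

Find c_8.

-277812

-175, -1167, -4109, -10609, -22755, -43115
-992, -2942, -6500, -12146, -20360
-1950, -3558, -5646, -8214
-1608, -2088, -2568
-480, -480
Constant fifth difference = -480, so extend:
-2568 − 480 = -3048;  -8214 − 3048 = -11262;  -20360 − 11262 = -31622;  -43115 − 31622 = -74737;  -81926 − 74737 = -156663
-3048 − 480 = -3528;  -11262 − 3528 = -14790;  -31622 − 14790 = -46412;  -74737 − 46412 = -121149;  -156663 − 121149 = -277812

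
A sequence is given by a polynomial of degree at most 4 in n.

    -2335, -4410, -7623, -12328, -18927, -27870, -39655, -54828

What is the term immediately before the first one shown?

First differences: -2075, -3213, -4705, -6599, -8943, -11785, -15173
Second differences: -1138, -1492, -1894, -2344, -2842, -3388
Third differences: -354, -402, -450, -498, -546
Fourth differences: -48, -48, -48, -48
The fourth differences are constant at -48.
Work back: -354 + 48 = -306;  -1138 + 306 = -832;  -2075 + 832 = -1243;  -2335 + 1243 = -1092

-1092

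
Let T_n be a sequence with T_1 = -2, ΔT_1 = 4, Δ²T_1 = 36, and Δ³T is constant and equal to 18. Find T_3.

Build the table forward from the leading diagonal:
Third differences: 18, 18, 18
Second differences: 36, 54, 72
First differences: 4, 40, 94
T: -2, 2, 42

42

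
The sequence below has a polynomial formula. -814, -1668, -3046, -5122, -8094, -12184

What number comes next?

D1: -854  -1378  -2076  -2972  -4090
D2: -524  -698  -896  -1118
D3: -174  -198  -222
D4: -24  -24
The fourth differences are constant (-24).
-222 − 24 = -246;  -1118 − 246 = -1364;  -4090 − 1364 = -5454;  -12184 − 5454 = -17638

-17638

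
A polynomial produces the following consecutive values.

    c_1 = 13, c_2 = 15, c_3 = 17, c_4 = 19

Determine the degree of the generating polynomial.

1

Δ: 2, 2, 2
The first differences are constant, so the polynomial has degree 1.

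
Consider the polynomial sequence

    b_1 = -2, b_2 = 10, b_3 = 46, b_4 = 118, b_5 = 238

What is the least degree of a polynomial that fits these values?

D1: 12, 36, 72, 120
D2: 24, 36, 48
D3: 12, 12
The third differences are constant, so the polynomial has degree 3.

3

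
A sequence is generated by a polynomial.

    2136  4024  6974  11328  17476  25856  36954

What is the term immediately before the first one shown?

1016

First differences: 1888  2950  4354  6148  8380  11098
Second differences: 1062  1404  1794  2232  2718
Third differences: 342  390  438  486
Fourth differences: 48  48  48
The fourth differences are constant at 48.
Work back: 342 − 48 = 294;  1062 − 294 = 768;  1888 − 768 = 1120;  2136 − 1120 = 1016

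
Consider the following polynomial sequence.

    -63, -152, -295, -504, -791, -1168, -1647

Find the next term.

-2240

First differences: -89 , -143 , -209 , -287 , -377 , -479
Second differences: -54 , -66 , -78 , -90 , -102
Third differences: -12 , -12 , -12 , -12
The third differences are constant (-12).
-102 − 12 = -114;  -479 − 114 = -593;  -1647 − 593 = -2240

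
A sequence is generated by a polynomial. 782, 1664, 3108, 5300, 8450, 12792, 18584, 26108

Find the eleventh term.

62252

First differences: 882  1444  2192  3150  4342  5792  7524
Second differences: 562  748  958  1192  1450  1732
Third differences: 186  210  234  258  282
Fourth differences: 24  24  24  24
Fourth differences constant at 24.
282 + 24 = 306;  1732 + 306 = 2038;  7524 + 2038 = 9562;  26108 + 9562 = 35670
306 + 24 = 330;  2038 + 330 = 2368;  9562 + 2368 = 11930;  35670 + 11930 = 47600
330 + 24 = 354;  2368 + 354 = 2722;  11930 + 2722 = 14652;  47600 + 14652 = 62252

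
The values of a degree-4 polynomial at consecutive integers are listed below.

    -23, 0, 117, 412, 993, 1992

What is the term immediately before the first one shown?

-12

Δ: 23  117  295  581  999
Δ²: 94  178  286  418
Δ³: 84  108  132
Δ⁴: 24  24
The fourth differences are constant at 24.
Work back: 84 − 24 = 60;  94 − 60 = 34;  23 − 34 = -11;  -23 + 11 = -12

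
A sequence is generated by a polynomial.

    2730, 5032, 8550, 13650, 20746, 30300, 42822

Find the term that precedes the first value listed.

1326

2302  3518  5100  7096  9554  12522
1216  1582  1996  2458  2968
366  414  462  510
48  48  48
The fourth differences are constant at 48.
Work back: 366 − 48 = 318;  1216 − 318 = 898;  2302 − 898 = 1404;  2730 − 1404 = 1326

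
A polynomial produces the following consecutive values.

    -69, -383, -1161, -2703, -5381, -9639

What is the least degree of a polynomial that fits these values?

4

D1: -314, -778, -1542, -2678, -4258
D2: -464, -764, -1136, -1580
D3: -300, -372, -444
D4: -72, -72
The fourth differences are constant, so the polynomial has degree 4.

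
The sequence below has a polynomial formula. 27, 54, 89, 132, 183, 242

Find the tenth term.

27, 35, 43, 51, 59
8, 8, 8, 8
Constant second difference = 8, so extend:
59 + 8 = 67;  242 + 67 = 309
67 + 8 = 75;  309 + 75 = 384
75 + 8 = 83;  384 + 83 = 467
83 + 8 = 91;  467 + 91 = 558

558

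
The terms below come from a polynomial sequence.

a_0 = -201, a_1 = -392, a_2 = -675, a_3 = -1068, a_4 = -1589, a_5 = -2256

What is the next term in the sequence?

-3087

-191 , -283 , -393 , -521 , -667
-92 , -110 , -128 , -146
-18 , -18 , -18
The third differences are constant (-18).
-146 − 18 = -164;  -667 − 164 = -831;  -2256 − 831 = -3087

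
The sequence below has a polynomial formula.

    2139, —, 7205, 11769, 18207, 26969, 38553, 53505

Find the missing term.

Using the last 6 terms:
First differences: 4564  6438  8762  11584  14952
Second differences: 1874  2324  2822  3368
Third differences: 450  498  546
Fourth differences: 48  48
Constant fourth difference = 48.
Extend backward: 450 − 48 = 402;  1874 − 402 = 1472;  4564 − 1472 = 3092;  7205 − 3092 = 4113

4113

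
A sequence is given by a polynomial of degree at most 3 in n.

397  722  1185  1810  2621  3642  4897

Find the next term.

First differences: 325 , 463 , 625 , 811 , 1021 , 1255
Second differences: 138 , 162 , 186 , 210 , 234
Third differences: 24 , 24 , 24 , 24
Third differences constant at 24.
234 + 24 = 258;  1255 + 258 = 1513;  4897 + 1513 = 6410

6410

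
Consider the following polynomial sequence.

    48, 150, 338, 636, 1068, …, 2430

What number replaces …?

Using the first 5 terms:
Δ: 102, 188, 298, 432
Δ²: 86, 110, 134
Δ³: 24, 24
Constant third difference = 24.
Extend forward: 134 + 24 = 158;  432 + 158 = 590;  1068 + 590 = 1658

1658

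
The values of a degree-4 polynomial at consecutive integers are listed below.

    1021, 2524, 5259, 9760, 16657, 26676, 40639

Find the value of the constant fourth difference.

D1: 1503, 2735, 4501, 6897, 10019, 13963
D2: 1232, 1766, 2396, 3122, 3944
D3: 534, 630, 726, 822
D4: 96, 96, 96

96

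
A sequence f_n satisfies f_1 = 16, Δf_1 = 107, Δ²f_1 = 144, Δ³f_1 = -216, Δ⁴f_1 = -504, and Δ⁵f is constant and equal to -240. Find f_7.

-10502

Build the table forward from the leading diagonal:
Fifth differences: -240, -240, -240, -240, -240, -240, -240
Fourth differences: -504, -744, -984, -1224, -1464, -1704, -1944
Third differences: -216, -720, -1464, -2448, -3672, -5136, -6840
Second differences: 144, -72, -792, -2256, -4704, -8376, -13512
First differences: 107, 251, 179, -613, -2869, -7573, -15949
f: 16, 123, 374, 553, -60, -2929, -10502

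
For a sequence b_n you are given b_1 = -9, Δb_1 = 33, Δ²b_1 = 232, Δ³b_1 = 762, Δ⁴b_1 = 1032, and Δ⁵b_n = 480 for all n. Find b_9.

148543

Build the table forward from the leading diagonal:
Δ⁵: 480  480  480  480  480  480  480  480  480
Δ⁴: 1032  1512  1992  2472  2952  3432  3912  4392  4872
Δ³: 762  1794  3306  5298  7770  10722  14154  18066  22458
Δ²: 232  994  2788  6094  11392  19162  29884  44038  62104
Δ: 33  265  1259  4047  10141  21533  40695  70579  114617
b: -9  24  289  1548  5595  15736  37269  77964  148543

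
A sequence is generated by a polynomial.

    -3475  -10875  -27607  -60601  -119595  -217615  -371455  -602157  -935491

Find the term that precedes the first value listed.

-7400, -16732, -32994, -58994, -98020, -153840, -230702, -333334
-9332, -16262, -26000, -39026, -55820, -76862, -102632
-6930, -9738, -13026, -16794, -21042, -25770
-2808, -3288, -3768, -4248, -4728
-480, -480, -480, -480
The fifth differences are constant at -480.
Work back: -2808 + 480 = -2328;  -6930 + 2328 = -4602;  -9332 + 4602 = -4730;  -7400 + 4730 = -2670;  -3475 + 2670 = -805

-805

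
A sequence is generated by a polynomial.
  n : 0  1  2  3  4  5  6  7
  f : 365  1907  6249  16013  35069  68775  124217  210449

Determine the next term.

Δ: 1542, 4342, 9764, 19056, 33706, 55442, 86232
Δ²: 2800, 5422, 9292, 14650, 21736, 30790
Δ³: 2622, 3870, 5358, 7086, 9054
Δ⁴: 1248, 1488, 1728, 1968
Δ⁵: 240, 240, 240
Fifth differences constant at 240.
1968 + 240 = 2208;  9054 + 2208 = 11262;  30790 + 11262 = 42052;  86232 + 42052 = 128284;  210449 + 128284 = 338733

338733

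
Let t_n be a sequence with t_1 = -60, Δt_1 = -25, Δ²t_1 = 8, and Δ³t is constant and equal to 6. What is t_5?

-88

Build the table forward from the leading diagonal:
D3: 6, 6, 6, 6, 6
D2: 8, 14, 20, 26, 32
D1: -25, -17, -3, 17, 43
t: -60, -85, -102, -105, -88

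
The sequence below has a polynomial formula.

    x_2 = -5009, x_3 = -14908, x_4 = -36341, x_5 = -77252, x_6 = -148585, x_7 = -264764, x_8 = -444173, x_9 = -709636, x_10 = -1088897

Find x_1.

-1220

D1: -9899, -21433, -40911, -71333, -116179, -179409, -265463, -379261
D2: -11534, -19478, -30422, -44846, -63230, -86054, -113798
D3: -7944, -10944, -14424, -18384, -22824, -27744
D4: -3000, -3480, -3960, -4440, -4920
D5: -480, -480, -480, -480
The fifth differences are constant at -480.
Work back: -3000 + 480 = -2520;  -7944 + 2520 = -5424;  -11534 + 5424 = -6110;  -9899 + 6110 = -3789;  -5009 + 3789 = -1220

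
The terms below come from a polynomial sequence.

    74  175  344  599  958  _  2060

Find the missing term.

Using the first 5 terms:
First differences: 101, 169, 255, 359
Second differences: 68, 86, 104
Third differences: 18, 18
Constant third difference = 18.
Extend forward: 104 + 18 = 122;  359 + 122 = 481;  958 + 481 = 1439

1439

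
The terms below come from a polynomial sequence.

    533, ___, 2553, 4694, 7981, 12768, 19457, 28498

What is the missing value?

1252

Using the last 6 terms:
Δ: 2141, 3287, 4787, 6689, 9041
Δ²: 1146, 1500, 1902, 2352
Δ³: 354, 402, 450
Δ⁴: 48, 48
Constant fourth difference = 48.
Extend backward: 354 − 48 = 306;  1146 − 306 = 840;  2141 − 840 = 1301;  2553 − 1301 = 1252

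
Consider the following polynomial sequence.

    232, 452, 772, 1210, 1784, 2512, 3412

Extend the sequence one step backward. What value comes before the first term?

First differences: 220, 320, 438, 574, 728, 900
Second differences: 100, 118, 136, 154, 172
Third differences: 18, 18, 18, 18
The third differences are constant at 18.
Work back: 100 − 18 = 82;  220 − 82 = 138;  232 − 138 = 94

94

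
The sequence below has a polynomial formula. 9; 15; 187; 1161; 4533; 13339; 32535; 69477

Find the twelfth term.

652705

D1: 6, 172, 974, 3372, 8806, 19196, 36942
D2: 166, 802, 2398, 5434, 10390, 17746
D3: 636, 1596, 3036, 4956, 7356
D4: 960, 1440, 1920, 2400
D5: 480, 480, 480
Fifth differences constant at 480.
2400 + 480 = 2880;  7356 + 2880 = 10236;  17746 + 10236 = 27982;  36942 + 27982 = 64924;  69477 + 64924 = 134401
2880 + 480 = 3360;  10236 + 3360 = 13596;  27982 + 13596 = 41578;  64924 + 41578 = 106502;  134401 + 106502 = 240903
3360 + 480 = 3840;  13596 + 3840 = 17436;  41578 + 17436 = 59014;  106502 + 59014 = 165516;  240903 + 165516 = 406419
3840 + 480 = 4320;  17436 + 4320 = 21756;  59014 + 21756 = 80770;  165516 + 80770 = 246286;  406419 + 246286 = 652705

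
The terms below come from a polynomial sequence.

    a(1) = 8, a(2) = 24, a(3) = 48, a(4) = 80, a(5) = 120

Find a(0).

0

D1: 16  24  32  40
D2: 8  8  8
The second differences are constant at 8.
Work back: 16 − 8 = 8;  8 − 8 = 0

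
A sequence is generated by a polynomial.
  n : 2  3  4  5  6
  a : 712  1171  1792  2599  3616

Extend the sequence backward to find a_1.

391

459  621  807  1017
162  186  210
24  24
The third differences are constant at 24.
Work back: 162 − 24 = 138;  459 − 138 = 321;  712 − 321 = 391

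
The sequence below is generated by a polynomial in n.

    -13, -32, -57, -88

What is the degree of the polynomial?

First differences: -19, -25, -31
Second differences: -6, -6
The second differences are constant, so the polynomial has degree 2.

2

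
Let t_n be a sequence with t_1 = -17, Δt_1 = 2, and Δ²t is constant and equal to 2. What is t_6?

13

Build the table forward from the leading diagonal:
Δ²: 2  2  2  2  2  2
Δ: 2  4  6  8  10  12
t: -17  -15  -11  -5  3  13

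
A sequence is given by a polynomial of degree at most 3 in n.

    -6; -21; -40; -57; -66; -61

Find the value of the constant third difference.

First differences: -15, -19, -17, -9, 5
Second differences: -4, 2, 8, 14
Third differences: 6, 6, 6

6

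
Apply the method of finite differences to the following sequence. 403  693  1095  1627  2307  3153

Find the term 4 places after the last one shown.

8557

Δ: 290 , 402 , 532 , 680 , 846
Δ²: 112 , 130 , 148 , 166
Δ³: 18 , 18 , 18
Third differences constant at 18.
166 + 18 = 184;  846 + 184 = 1030;  3153 + 1030 = 4183
184 + 18 = 202;  1030 + 202 = 1232;  4183 + 1232 = 5415
202 + 18 = 220;  1232 + 220 = 1452;  5415 + 1452 = 6867
220 + 18 = 238;  1452 + 238 = 1690;  6867 + 1690 = 8557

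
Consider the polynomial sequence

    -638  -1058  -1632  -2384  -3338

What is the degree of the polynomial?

3

-420, -574, -752, -954
-154, -178, -202
-24, -24
The third differences are constant, so the polynomial has degree 3.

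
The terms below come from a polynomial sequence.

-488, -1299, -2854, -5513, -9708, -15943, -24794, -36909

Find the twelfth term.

-133489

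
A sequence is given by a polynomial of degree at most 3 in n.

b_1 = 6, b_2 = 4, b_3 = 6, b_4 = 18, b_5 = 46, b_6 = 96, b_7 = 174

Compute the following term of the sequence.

First differences: -2 , 2 , 12 , 28 , 50 , 78
Second differences: 4 , 10 , 16 , 22 , 28
Third differences: 6 , 6 , 6 , 6
Constant third difference = 6, so extend:
28 + 6 = 34;  78 + 34 = 112;  174 + 112 = 286

286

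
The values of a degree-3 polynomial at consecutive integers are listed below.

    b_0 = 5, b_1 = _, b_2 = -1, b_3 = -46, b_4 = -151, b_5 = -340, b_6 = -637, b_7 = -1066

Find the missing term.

8

Using the last 6 terms:
Δ: -45, -105, -189, -297, -429
Δ²: -60, -84, -108, -132
Δ³: -24, -24, -24
Constant third difference = -24.
Extend backward: -60 + 24 = -36;  -45 + 36 = -9;  -1 + 9 = 8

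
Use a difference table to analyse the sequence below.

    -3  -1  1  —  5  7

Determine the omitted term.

3

Using the first 3 terms:
First differences: 2  2
Constant first difference = 2.
Extend forward: 1 + 2 = 3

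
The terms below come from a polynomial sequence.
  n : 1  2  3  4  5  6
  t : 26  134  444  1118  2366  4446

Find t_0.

6

D1: 108, 310, 674, 1248, 2080
D2: 202, 364, 574, 832
D3: 162, 210, 258
D4: 48, 48
The fourth differences are constant at 48.
Work back: 162 − 48 = 114;  202 − 114 = 88;  108 − 88 = 20;  26 − 20 = 6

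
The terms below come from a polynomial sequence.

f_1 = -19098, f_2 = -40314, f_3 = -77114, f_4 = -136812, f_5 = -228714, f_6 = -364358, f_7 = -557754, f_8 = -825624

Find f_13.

First differences: -21216 , -36800 , -59698 , -91902 , -135644 , -193396 , -267870
Second differences: -15584 , -22898 , -32204 , -43742 , -57752 , -74474
Third differences: -7314 , -9306 , -11538 , -14010 , -16722
Fourth differences: -1992 , -2232 , -2472 , -2712
Fifth differences: -240 , -240 , -240
The fifth differences are constant (-240).
-2712 − 240 = -2952;  -16722 − 2952 = -19674;  -74474 − 19674 = -94148;  -267870 − 94148 = -362018;  -825624 − 362018 = -1187642
-2952 − 240 = -3192;  -19674 − 3192 = -22866;  -94148 − 22866 = -117014;  -362018 − 117014 = -479032;  -1187642 − 479032 = -1666674
-3192 − 240 = -3432;  -22866 − 3432 = -26298;  -117014 − 26298 = -143312;  -479032 − 143312 = -622344;  -1666674 − 622344 = -2289018
-3432 − 240 = -3672;  -26298 − 3672 = -29970;  -143312 − 29970 = -173282;  -622344 − 173282 = -795626;  -2289018 − 795626 = -3084644
-3672 − 240 = -3912;  -29970 − 3912 = -33882;  -173282 − 33882 = -207164;  -795626 − 207164 = -1002790;  -3084644 − 1002790 = -4087434

-4087434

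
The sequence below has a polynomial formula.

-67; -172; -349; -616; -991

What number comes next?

Δ: -105 , -177 , -267 , -375
Δ²: -72 , -90 , -108
Δ³: -18 , -18
Third differences constant at -18.
-108 − 18 = -126;  -375 − 126 = -501;  -991 − 501 = -1492

-1492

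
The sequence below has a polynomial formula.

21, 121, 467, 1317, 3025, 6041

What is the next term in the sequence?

10911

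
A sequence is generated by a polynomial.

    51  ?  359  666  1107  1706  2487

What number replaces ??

Using the last 5 terms:
307  441  599  781
134  158  182
24  24
Constant third difference = 24.
Extend backward: 134 − 24 = 110;  307 − 110 = 197;  359 − 197 = 162

162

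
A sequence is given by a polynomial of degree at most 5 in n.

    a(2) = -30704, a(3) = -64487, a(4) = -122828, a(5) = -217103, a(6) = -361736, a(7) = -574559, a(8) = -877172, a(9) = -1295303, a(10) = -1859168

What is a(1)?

-12791

-33783, -58341, -94275, -144633, -212823, -302613, -418131, -563865
-24558, -35934, -50358, -68190, -89790, -115518, -145734
-11376, -14424, -17832, -21600, -25728, -30216
-3048, -3408, -3768, -4128, -4488
-360, -360, -360, -360
The fifth differences are constant at -360.
Work back: -3048 + 360 = -2688;  -11376 + 2688 = -8688;  -24558 + 8688 = -15870;  -33783 + 15870 = -17913;  -30704 + 17913 = -12791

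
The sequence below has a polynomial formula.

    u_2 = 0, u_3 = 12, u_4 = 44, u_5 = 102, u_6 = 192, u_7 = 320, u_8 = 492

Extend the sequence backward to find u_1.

12, 32, 58, 90, 128, 172
20, 26, 32, 38, 44
6, 6, 6, 6
The third differences are constant at 6.
Work back: 20 − 6 = 14;  12 − 14 = -2;  0 + 2 = 2

2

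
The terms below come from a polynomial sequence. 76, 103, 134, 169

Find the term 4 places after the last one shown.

349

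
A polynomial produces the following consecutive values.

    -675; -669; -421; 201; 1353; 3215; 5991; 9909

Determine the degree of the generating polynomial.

4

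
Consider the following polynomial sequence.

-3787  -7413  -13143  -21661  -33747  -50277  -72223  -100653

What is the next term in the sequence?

First differences: -3626 , -5730 , -8518 , -12086 , -16530 , -21946 , -28430
Second differences: -2104 , -2788 , -3568 , -4444 , -5416 , -6484
Third differences: -684 , -780 , -876 , -972 , -1068
Fourth differences: -96 , -96 , -96 , -96
The fourth differences are constant (-96).
-1068 − 96 = -1164;  -6484 − 1164 = -7648;  -28430 − 7648 = -36078;  -100653 − 36078 = -136731

-136731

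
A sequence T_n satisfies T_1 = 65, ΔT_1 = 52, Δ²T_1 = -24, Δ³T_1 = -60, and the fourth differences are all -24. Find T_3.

145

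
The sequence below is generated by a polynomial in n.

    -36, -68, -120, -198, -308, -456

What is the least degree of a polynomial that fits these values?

First differences: -32, -52, -78, -110, -148
Second differences: -20, -26, -32, -38
Third differences: -6, -6, -6
The third differences are constant, so the polynomial has degree 3.

3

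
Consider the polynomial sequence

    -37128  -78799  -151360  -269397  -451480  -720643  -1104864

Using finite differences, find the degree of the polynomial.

5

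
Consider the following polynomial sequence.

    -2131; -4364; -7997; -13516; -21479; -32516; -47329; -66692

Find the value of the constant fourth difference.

Δ: -2233, -3633, -5519, -7963, -11037, -14813, -19363
Δ²: -1400, -1886, -2444, -3074, -3776, -4550
Δ³: -486, -558, -630, -702, -774
Δ⁴: -72, -72, -72, -72

-72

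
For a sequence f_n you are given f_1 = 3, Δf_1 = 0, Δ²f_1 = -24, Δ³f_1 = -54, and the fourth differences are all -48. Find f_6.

-1017

Build the table forward from the leading diagonal:
Δ⁴: -48, -48, -48, -48, -48, -48
Δ³: -54, -102, -150, -198, -246, -294
Δ²: -24, -78, -180, -330, -528, -774
Δ: 0, -24, -102, -282, -612, -1140
f: 3, 3, -21, -123, -405, -1017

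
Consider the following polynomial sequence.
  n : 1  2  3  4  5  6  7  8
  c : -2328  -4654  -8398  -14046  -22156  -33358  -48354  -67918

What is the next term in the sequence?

Δ: -2326, -3744, -5648, -8110, -11202, -14996, -19564
Δ²: -1418, -1904, -2462, -3092, -3794, -4568
Δ³: -486, -558, -630, -702, -774
Δ⁴: -72, -72, -72, -72
The fourth differences are constant (-72).
-774 − 72 = -846;  -4568 − 846 = -5414;  -19564 − 5414 = -24978;  -67918 − 24978 = -92896

-92896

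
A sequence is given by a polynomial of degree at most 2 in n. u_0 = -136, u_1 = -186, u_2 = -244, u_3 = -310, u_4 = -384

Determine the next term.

-466

-50 , -58 , -66 , -74
-8 , -8 , -8
The second differences are constant (-8).
-74 − 8 = -82;  -384 − 82 = -466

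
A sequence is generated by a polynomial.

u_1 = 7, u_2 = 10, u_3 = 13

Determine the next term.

16

3 , 3
First differences constant at 3.
13 + 3 = 16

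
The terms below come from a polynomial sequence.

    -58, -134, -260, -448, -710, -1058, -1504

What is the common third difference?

First differences: -76, -126, -188, -262, -348, -446
Second differences: -50, -62, -74, -86, -98
Third differences: -12, -12, -12, -12

-12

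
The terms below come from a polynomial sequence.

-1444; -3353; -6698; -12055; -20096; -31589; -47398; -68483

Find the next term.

First differences: -1909  -3345  -5357  -8041  -11493  -15809  -21085
Second differences: -1436  -2012  -2684  -3452  -4316  -5276
Third differences: -576  -672  -768  -864  -960
Fourth differences: -96  -96  -96  -96
The fourth differences are constant (-96).
-960 − 96 = -1056;  -5276 − 1056 = -6332;  -21085 − 6332 = -27417;  -68483 − 27417 = -95900

-95900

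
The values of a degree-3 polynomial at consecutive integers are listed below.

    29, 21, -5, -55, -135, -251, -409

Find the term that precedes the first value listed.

25

First differences: -8  -26  -50  -80  -116  -158
Second differences: -18  -24  -30  -36  -42
Third differences: -6  -6  -6  -6
The third differences are constant at -6.
Work back: -18 + 6 = -12;  -8 + 12 = 4;  29 − 4 = 25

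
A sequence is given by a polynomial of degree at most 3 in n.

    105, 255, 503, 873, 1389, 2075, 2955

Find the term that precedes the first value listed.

29

D1: 150, 248, 370, 516, 686, 880
D2: 98, 122, 146, 170, 194
D3: 24, 24, 24, 24
The third differences are constant at 24.
Work back: 98 − 24 = 74;  150 − 74 = 76;  105 − 76 = 29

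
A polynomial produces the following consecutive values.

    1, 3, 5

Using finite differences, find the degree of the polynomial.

1

2, 2
The first differences are constant, so the polynomial has degree 1.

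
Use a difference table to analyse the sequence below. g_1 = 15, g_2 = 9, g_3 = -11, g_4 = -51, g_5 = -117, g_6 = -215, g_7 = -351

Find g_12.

-1811

-6 , -20 , -40 , -66 , -98 , -136
-14 , -20 , -26 , -32 , -38
-6 , -6 , -6 , -6
The third differences are constant (-6).
-38 − 6 = -44;  -136 − 44 = -180;  -351 − 180 = -531
-44 − 6 = -50;  -180 − 50 = -230;  -531 − 230 = -761
-50 − 6 = -56;  -230 − 56 = -286;  -761 − 286 = -1047
-56 − 6 = -62;  -286 − 62 = -348;  -1047 − 348 = -1395
-62 − 6 = -68;  -348 − 68 = -416;  -1395 − 416 = -1811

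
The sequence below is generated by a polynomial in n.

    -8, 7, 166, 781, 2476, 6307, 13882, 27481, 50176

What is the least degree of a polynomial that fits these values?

5

First differences: 15, 159, 615, 1695, 3831, 7575, 13599, 22695
Second differences: 144, 456, 1080, 2136, 3744, 6024, 9096
Third differences: 312, 624, 1056, 1608, 2280, 3072
Fourth differences: 312, 432, 552, 672, 792
Fifth differences: 120, 120, 120, 120
The fifth differences are constant, so the polynomial has degree 5.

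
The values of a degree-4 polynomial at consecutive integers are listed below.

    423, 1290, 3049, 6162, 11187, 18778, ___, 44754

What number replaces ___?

29685

Using the first 6 terms:
Δ: 867, 1759, 3113, 5025, 7591
Δ²: 892, 1354, 1912, 2566
Δ³: 462, 558, 654
Δ⁴: 96, 96
Constant fourth difference = 96.
Extend forward: 654 + 96 = 750;  2566 + 750 = 3316;  7591 + 3316 = 10907;  18778 + 10907 = 29685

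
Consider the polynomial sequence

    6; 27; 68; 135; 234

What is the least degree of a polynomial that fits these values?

3

D1: 21, 41, 67, 99
D2: 20, 26, 32
D3: 6, 6
The third differences are constant, so the polynomial has degree 3.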